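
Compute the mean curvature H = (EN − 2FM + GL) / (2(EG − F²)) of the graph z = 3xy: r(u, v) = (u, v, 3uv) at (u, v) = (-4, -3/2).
H = -1296*sqrt(661)/436921

With E = 9*v^2 + 1, F = 9*u*v, G = 9*u^2 + 1, L = 0, M = 3/sqrt(9*u^2 + 9*v^2 + 1), N = 0, assemble
  H = (EN − 2FM + GL) / (2(EG − F²)) = -27*u*v/(9*u^2 + 9*v^2 + 1)^(3/2).
At (u, v) = (-4, -3/2): H = -1296*sqrt(661)/436921.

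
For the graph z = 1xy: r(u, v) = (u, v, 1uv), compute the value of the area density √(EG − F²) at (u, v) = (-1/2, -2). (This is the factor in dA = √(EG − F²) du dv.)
√(EG − F²)|_{(-1/2, -2)} = sqrt(21)/2

E = v^2 + 1, F = u*v, G = u^2 + 1, so EG − F² = u^2 + v^2 + 1. Taking the positive square root: √(EG − F²) = sqrt(u^2 + v^2 + 1). At (u, v) = (-1/2, -2): sqrt(21)/2.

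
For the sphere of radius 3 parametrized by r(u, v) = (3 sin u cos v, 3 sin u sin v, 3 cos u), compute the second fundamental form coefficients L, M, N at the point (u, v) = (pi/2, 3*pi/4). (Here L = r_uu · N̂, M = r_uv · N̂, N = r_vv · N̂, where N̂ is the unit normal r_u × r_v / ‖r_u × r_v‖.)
L = -3;  M = 0;  N = -3

Compute the unit normal N̂(u, v) = (sin(u)^2*cos(v)/Abs(sin(u)), sin(u)^2*sin(v)/Abs(sin(u)), sin(2*u)/(2*Abs(sin(u)))), and the second partials r_uu, r_uv, r_vv. Take dot products:
  L(u, v) = r_uu · N̂ = -3*sin(u)/Abs(sin(u)),
  M(u, v) = r_uv · N̂ = 0,
  N(u, v) = r_vv · N̂ = -3*sin(u)^3/Abs(sin(u)).
Evaluating at (u, v) = (pi/2, 3*pi/4):
  L = -3, M = 0, N = -3.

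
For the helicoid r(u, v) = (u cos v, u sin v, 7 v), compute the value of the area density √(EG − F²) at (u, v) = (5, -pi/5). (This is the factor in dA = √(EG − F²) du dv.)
√(EG − F²)|_{(5, -pi/5)} = sqrt(74)

E = 1, F = 0, G = u^2 + 49, so EG − F² = u^2 + 49. Taking the positive square root: √(EG − F²) = sqrt(u^2 + 49). At (u, v) = (5, -pi/5): sqrt(74).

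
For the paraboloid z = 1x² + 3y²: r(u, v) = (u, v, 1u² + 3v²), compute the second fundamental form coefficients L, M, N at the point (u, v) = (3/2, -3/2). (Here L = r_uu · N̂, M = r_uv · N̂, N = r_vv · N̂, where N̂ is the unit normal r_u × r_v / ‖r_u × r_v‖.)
L = 2*sqrt(91)/91;  M = 0;  N = 6*sqrt(91)/91

Compute the unit normal N̂(u, v) = (-2*u/sqrt(4*u^2 + 36*v^2 + 1), -6*v/sqrt(4*u^2 + 36*v^2 + 1), 1/sqrt(4*u^2 + 36*v^2 + 1)), and the second partials r_uu, r_uv, r_vv. Take dot products:
  L(u, v) = r_uu · N̂ = 2/sqrt(4*u^2 + 36*v^2 + 1),
  M(u, v) = r_uv · N̂ = 0,
  N(u, v) = r_vv · N̂ = 6/sqrt(4*u^2 + 36*v^2 + 1).
Evaluating at (u, v) = (3/2, -3/2):
  L = 2*sqrt(91)/91, M = 0, N = 6*sqrt(91)/91.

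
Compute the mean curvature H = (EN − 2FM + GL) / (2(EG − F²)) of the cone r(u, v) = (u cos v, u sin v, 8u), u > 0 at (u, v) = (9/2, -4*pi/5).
H = 8*sqrt(65)/585

With E = 65, F = 0, G = u^2, L = 0, M = 0, N = 8*sqrt(65)*u^2/(65*Abs(u)), assemble
  H = (EN − 2FM + GL) / (2(EG − F²)) = 4*sqrt(65)/(65*Abs(u)).
At (u, v) = (9/2, -4*pi/5): H = 8*sqrt(65)/585.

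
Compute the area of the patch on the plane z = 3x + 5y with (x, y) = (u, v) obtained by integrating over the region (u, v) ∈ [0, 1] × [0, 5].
Area = 5*sqrt(35)

Area = ∫∫ √(EG − F²) du dv with √(EG − F²) = sqrt(35). Integrating over [0, 1] × [0, 5] gives 5*sqrt(35).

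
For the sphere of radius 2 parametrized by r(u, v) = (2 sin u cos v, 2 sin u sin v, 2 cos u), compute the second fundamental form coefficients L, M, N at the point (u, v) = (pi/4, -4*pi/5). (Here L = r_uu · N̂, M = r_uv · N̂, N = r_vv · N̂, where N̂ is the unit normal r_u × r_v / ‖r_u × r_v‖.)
L = -2;  M = 0;  N = -1

Compute the unit normal N̂(u, v) = (sin(u)^2*cos(v)/Abs(sin(u)), sin(u)^2*sin(v)/Abs(sin(u)), sin(2*u)/(2*Abs(sin(u)))), and the second partials r_uu, r_uv, r_vv. Take dot products:
  L(u, v) = r_uu · N̂ = -2*sin(u)/Abs(sin(u)),
  M(u, v) = r_uv · N̂ = 0,
  N(u, v) = r_vv · N̂ = -2*sin(u)^3/Abs(sin(u)).
Evaluating at (u, v) = (pi/4, -4*pi/5):
  L = -2, M = 0, N = -1.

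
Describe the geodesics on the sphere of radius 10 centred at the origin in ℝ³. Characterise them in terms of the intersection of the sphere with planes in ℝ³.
Geodesics on the sphere of radius 10 are great circles — circles of radius 10 obtained as the intersection of the sphere with planes through the origin (the centre of the sphere).

A curve α(t) of nonzero constant speed on the sphere of radius 10 is a geodesic iff its acceleration α̈ is everywhere normal to the surface, i.e. parallel to the radial vector α(t). Then d/dt(α × α̇) = α̇ × α̇ + α × α̈ = 0, so α × α̇ is a constant vector n ≠ 0 and α(t) · n = 0 for all t: α lies in the plane through the origin with normal n. The intersection of that plane with the sphere is a circle of radius 10 (a great circle). Conversely, a great circle traversed at constant speed has centripetal acceleration pointing at the origin, hence normal to the sphere, so every great circle is a geodesic.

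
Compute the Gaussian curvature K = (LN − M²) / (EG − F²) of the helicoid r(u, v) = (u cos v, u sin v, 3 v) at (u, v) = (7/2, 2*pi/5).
K = -144/7225

Coefficients of the first fundamental form: E = 1, F = 0, G = u^2 + 9.
Coefficients of the second fundamental form: L = 0, M = -3/sqrt(u^2 + 9), N = 0.
Assemble K = (LN − M²)/(EG − F²) = -9/(u^2 + 9)^2. At (u, v) = (7/2, 2*pi/5): K = -144/7225.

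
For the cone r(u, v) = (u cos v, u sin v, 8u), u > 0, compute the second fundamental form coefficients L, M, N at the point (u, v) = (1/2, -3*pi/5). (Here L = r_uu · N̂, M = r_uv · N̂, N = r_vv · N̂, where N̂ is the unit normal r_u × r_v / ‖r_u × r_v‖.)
L = 0;  M = 0;  N = 4*sqrt(65)/65

Compute the unit normal N̂(u, v) = (-8*sqrt(65)*u*cos(v)/(65*Abs(u)), -8*sqrt(65)*u*sin(v)/(65*Abs(u)), sqrt(65)*u/(65*Abs(u))), and the second partials r_uu, r_uv, r_vv. Take dot products:
  L(u, v) = r_uu · N̂ = 0,
  M(u, v) = r_uv · N̂ = 0,
  N(u, v) = r_vv · N̂ = 8*sqrt(65)*u^2/(65*Abs(u)).
Evaluating at (u, v) = (1/2, -3*pi/5):
  L = 0, M = 0, N = 4*sqrt(65)/65.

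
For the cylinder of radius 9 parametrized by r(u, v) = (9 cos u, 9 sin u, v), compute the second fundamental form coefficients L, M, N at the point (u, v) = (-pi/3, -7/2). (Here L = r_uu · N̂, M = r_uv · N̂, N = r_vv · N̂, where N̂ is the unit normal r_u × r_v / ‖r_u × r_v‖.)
L = -9;  M = 0;  N = 0

Compute the unit normal N̂(u, v) = (cos(u), sin(u), 0), and the second partials r_uu, r_uv, r_vv. Take dot products:
  L(u, v) = r_uu · N̂ = -9,
  M(u, v) = r_uv · N̂ = 0,
  N(u, v) = r_vv · N̂ = 0.
Evaluating at (u, v) = (-pi/3, -7/2):
  L = -9, M = 0, N = 0.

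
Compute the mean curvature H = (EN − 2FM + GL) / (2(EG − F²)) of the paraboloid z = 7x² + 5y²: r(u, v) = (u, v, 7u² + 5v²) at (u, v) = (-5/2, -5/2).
H = 1168*sqrt(1851)/380689

With E = 196*u^2 + 1, F = 140*u*v, G = 100*v^2 + 1, L = 14/sqrt(196*u^2 + 100*v^2 + 1), M = 0, N = 10/sqrt(196*u^2 + 100*v^2 + 1), assemble
  H = (EN − 2FM + GL) / (2(EG − F²)) = 4*(245*u^2 + 175*v^2 + 3)/(196*u^2 + 100*v^2 + 1)^(3/2).
At (u, v) = (-5/2, -5/2): H = 1168*sqrt(1851)/380689.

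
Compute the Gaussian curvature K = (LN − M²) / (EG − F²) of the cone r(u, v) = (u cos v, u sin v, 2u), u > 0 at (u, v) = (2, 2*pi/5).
K = 0

Coefficients of the first fundamental form: E = 5, F = 0, G = u^2.
Coefficients of the second fundamental form: L = 0, M = 0, N = 2*sqrt(5)*u^2/(5*Abs(u)).
Assemble K = (LN − M²)/(EG − F²) = 0. At (u, v) = (2, 2*pi/5): K = 0.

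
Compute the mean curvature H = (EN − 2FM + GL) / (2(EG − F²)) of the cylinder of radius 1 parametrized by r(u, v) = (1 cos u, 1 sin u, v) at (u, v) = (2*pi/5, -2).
H = -1/2

With E = 1, F = 0, G = 1, L = -1, M = 0, N = 0, assemble
  H = (EN − 2FM + GL) / (2(EG − F²)) = -1/2.
At (u, v) = (2*pi/5, -2): H = -1/2.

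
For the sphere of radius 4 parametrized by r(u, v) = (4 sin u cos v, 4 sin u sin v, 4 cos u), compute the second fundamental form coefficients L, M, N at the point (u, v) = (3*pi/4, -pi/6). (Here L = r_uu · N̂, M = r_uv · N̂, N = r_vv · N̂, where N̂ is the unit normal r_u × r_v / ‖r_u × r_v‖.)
L = -4;  M = 0;  N = -2

Compute the unit normal N̂(u, v) = (sin(u)^2*cos(v)/Abs(sin(u)), sin(u)^2*sin(v)/Abs(sin(u)), sin(2*u)/(2*Abs(sin(u)))), and the second partials r_uu, r_uv, r_vv. Take dot products:
  L(u, v) = r_uu · N̂ = -4*sin(u)/Abs(sin(u)),
  M(u, v) = r_uv · N̂ = 0,
  N(u, v) = r_vv · N̂ = -4*sin(u)^3/Abs(sin(u)).
Evaluating at (u, v) = (3*pi/4, -pi/6):
  L = -4, M = 0, N = -2.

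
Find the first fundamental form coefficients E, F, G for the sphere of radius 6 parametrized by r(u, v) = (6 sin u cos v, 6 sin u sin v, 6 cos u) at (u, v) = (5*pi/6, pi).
E = 36;  F = 0;  G = 9

Partials: r_u = (6*cos(u)*cos(v), 6*sin(v)*cos(u), -6*sin(u)), r_v = (-6*sin(u)*sin(v), 6*sin(u)*cos(v), 0). As functions of (u, v):
  E = r_u · r_u = 36,
  F = r_u · r_v = 0,
  G = r_v · r_v = 36*sin(u)^2.
Evaluating at (u, v) = (5*pi/6, pi): E = 36, F = 0, G = 9.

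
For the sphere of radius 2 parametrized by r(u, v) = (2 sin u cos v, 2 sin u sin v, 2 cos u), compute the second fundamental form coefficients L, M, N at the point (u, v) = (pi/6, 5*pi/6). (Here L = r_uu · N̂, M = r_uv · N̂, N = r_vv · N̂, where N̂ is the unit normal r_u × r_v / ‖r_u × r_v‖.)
L = -2;  M = 0;  N = -1/2

Compute the unit normal N̂(u, v) = (sin(u)^2*cos(v)/Abs(sin(u)), sin(u)^2*sin(v)/Abs(sin(u)), sin(2*u)/(2*Abs(sin(u)))), and the second partials r_uu, r_uv, r_vv. Take dot products:
  L(u, v) = r_uu · N̂ = -2*sin(u)/Abs(sin(u)),
  M(u, v) = r_uv · N̂ = 0,
  N(u, v) = r_vv · N̂ = -2*sin(u)^3/Abs(sin(u)).
Evaluating at (u, v) = (pi/6, 5*pi/6):
  L = -2, M = 0, N = -1/2.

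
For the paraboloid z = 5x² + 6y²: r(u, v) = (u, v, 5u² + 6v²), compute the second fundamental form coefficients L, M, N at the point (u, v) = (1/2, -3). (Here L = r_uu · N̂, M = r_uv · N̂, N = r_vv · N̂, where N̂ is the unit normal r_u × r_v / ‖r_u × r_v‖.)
L = 5*sqrt(1322)/661;  M = 0;  N = 6*sqrt(1322)/661

Compute the unit normal N̂(u, v) = (-10*u/sqrt(100*u^2 + 144*v^2 + 1), -12*v/sqrt(100*u^2 + 144*v^2 + 1), 1/sqrt(100*u^2 + 144*v^2 + 1)), and the second partials r_uu, r_uv, r_vv. Take dot products:
  L(u, v) = r_uu · N̂ = 10/sqrt(100*u^2 + 144*v^2 + 1),
  M(u, v) = r_uv · N̂ = 0,
  N(u, v) = r_vv · N̂ = 12/sqrt(100*u^2 + 144*v^2 + 1).
Evaluating at (u, v) = (1/2, -3):
  L = 5*sqrt(1322)/661, M = 0, N = 6*sqrt(1322)/661.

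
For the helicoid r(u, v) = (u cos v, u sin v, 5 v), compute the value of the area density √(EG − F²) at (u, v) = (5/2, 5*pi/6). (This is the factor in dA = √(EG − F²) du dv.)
√(EG − F²)|_{(5/2, 5*pi/6)} = 5*sqrt(5)/2

E = 1, F = 0, G = u^2 + 25, so EG − F² = u^2 + 25. Taking the positive square root: √(EG − F²) = sqrt(u^2 + 25). At (u, v) = (5/2, 5*pi/6): 5*sqrt(5)/2.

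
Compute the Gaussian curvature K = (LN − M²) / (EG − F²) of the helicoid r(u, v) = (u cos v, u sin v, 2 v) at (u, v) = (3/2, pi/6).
K = -64/625

Coefficients of the first fundamental form: E = 1, F = 0, G = u^2 + 4.
Coefficients of the second fundamental form: L = 0, M = -2/sqrt(u^2 + 4), N = 0.
Assemble K = (LN − M²)/(EG − F²) = -4/(u^2 + 4)^2. At (u, v) = (3/2, pi/6): K = -64/625.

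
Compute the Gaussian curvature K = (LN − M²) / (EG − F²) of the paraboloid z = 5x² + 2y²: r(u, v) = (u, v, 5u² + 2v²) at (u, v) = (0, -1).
K = 40/289

Coefficients of the first fundamental form: E = 100*u^2 + 1, F = 40*u*v, G = 16*v^2 + 1.
Coefficients of the second fundamental form: L = 10/sqrt(100*u^2 + 16*v^2 + 1), M = 0, N = 4/sqrt(100*u^2 + 16*v^2 + 1).
Assemble K = (LN − M²)/(EG − F²) = 40/(10000*u^4 + 3200*u^2*v^2 + 200*u^2 + 256*v^4 + 32*v^2 + 1). At (u, v) = (0, -1): K = 40/289.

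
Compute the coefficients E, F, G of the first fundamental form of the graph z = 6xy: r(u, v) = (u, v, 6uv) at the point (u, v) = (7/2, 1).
E = 37;  F = 126;  G = 442

Partials: r_u = (1, 0, 6*v), r_v = (0, 1, 6*u). As functions of (u, v):
  E = r_u · r_u = 36*v^2 + 1,
  F = r_u · r_v = 36*u*v,
  G = r_v · r_v = 36*u^2 + 1.
Evaluating at (u, v) = (7/2, 1): E = 37, F = 126, G = 442.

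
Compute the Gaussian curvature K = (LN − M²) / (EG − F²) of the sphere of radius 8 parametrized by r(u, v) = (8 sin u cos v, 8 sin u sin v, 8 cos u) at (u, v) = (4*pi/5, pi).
K = 1/64

Coefficients of the first fundamental form: E = 64, F = 0, G = 64*sin(u)^2.
Coefficients of the second fundamental form: L = -8*sin(u)/Abs(sin(u)), M = 0, N = -8*sin(u)^3/Abs(sin(u)).
Assemble K = (LN − M²)/(EG − F²) = 1/64. At (u, v) = (4*pi/5, pi): K = 1/64.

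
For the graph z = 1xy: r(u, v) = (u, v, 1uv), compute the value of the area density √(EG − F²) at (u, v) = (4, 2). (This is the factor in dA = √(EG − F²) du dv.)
√(EG − F²)|_{(4, 2)} = sqrt(21)

E = v^2 + 1, F = u*v, G = u^2 + 1, so EG − F² = u^2 + v^2 + 1. Taking the positive square root: √(EG − F²) = sqrt(u^2 + v^2 + 1). At (u, v) = (4, 2): sqrt(21).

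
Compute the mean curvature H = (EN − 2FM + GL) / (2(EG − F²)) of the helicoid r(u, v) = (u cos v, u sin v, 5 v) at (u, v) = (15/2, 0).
H = 0

With E = 1, F = 0, G = u^2 + 25, L = 0, M = -5/sqrt(u^2 + 25), N = 0, assemble
  H = (EN − 2FM + GL) / (2(EG − F²)) = 0.
At (u, v) = (15/2, 0): H = 0.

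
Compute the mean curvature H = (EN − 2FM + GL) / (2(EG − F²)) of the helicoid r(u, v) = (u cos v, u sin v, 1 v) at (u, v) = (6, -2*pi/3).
H = 0

With E = 1, F = 0, G = u^2 + 1, L = 0, M = -1/sqrt(u^2 + 1), N = 0, assemble
  H = (EN − 2FM + GL) / (2(EG − F²)) = 0.
At (u, v) = (6, -2*pi/3): H = 0.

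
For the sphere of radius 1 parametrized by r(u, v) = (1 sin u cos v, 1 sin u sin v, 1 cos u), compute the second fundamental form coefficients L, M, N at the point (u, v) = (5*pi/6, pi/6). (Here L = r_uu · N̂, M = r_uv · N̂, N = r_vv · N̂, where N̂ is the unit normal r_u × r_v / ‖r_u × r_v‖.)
L = -1;  M = 0;  N = -1/4

Compute the unit normal N̂(u, v) = (sin(u)^2*cos(v)/Abs(sin(u)), sin(u)^2*sin(v)/Abs(sin(u)), sin(2*u)/(2*Abs(sin(u)))), and the second partials r_uu, r_uv, r_vv. Take dot products:
  L(u, v) = r_uu · N̂ = -sin(u)/Abs(sin(u)),
  M(u, v) = r_uv · N̂ = 0,
  N(u, v) = r_vv · N̂ = -sin(u)^3/Abs(sin(u)).
Evaluating at (u, v) = (5*pi/6, pi/6):
  L = -1, M = 0, N = -1/4.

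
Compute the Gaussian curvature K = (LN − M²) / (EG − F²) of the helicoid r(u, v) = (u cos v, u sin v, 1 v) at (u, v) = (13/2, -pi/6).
K = -16/29929

Coefficients of the first fundamental form: E = 1, F = 0, G = u^2 + 1.
Coefficients of the second fundamental form: L = 0, M = -1/sqrt(u^2 + 1), N = 0.
Assemble K = (LN − M²)/(EG − F²) = -1/(u^2 + 1)^2. At (u, v) = (13/2, -pi/6): K = -16/29929.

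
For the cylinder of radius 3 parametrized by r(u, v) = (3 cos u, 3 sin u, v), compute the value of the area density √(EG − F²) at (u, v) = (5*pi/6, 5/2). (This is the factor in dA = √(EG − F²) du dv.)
√(EG − F²)|_{(5*pi/6, 5/2)} = 3

E = 9, F = 0, G = 1, so EG − F² = 9. Taking the positive square root: √(EG − F²) = 3. At (u, v) = (5*pi/6, 5/2): 3.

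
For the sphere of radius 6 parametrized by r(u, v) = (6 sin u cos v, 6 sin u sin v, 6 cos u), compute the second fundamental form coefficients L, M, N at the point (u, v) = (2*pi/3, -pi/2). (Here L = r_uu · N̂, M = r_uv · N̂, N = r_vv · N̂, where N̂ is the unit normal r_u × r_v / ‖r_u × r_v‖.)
L = -6;  M = 0;  N = -9/2

Compute the unit normal N̂(u, v) = (sin(u)^2*cos(v)/Abs(sin(u)), sin(u)^2*sin(v)/Abs(sin(u)), sin(2*u)/(2*Abs(sin(u)))), and the second partials r_uu, r_uv, r_vv. Take dot products:
  L(u, v) = r_uu · N̂ = -6*sin(u)/Abs(sin(u)),
  M(u, v) = r_uv · N̂ = 0,
  N(u, v) = r_vv · N̂ = -6*sin(u)^3/Abs(sin(u)).
Evaluating at (u, v) = (2*pi/3, -pi/2):
  L = -6, M = 0, N = -9/2.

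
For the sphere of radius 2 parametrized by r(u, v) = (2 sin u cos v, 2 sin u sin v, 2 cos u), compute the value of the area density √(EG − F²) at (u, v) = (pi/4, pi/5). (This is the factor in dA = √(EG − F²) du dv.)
√(EG − F²)|_{(pi/4, pi/5)} = 2*sqrt(2)

E = 4, F = 0, G = 4*sin(u)^2, so EG − F² = 16*sin(u)^2. Taking the positive square root: √(EG − F²) = 4*Abs(sin(u)). At (u, v) = (pi/4, pi/5): 2*sqrt(2).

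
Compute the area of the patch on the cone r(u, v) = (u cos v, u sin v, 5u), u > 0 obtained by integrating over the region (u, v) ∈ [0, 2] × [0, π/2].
Area = sqrt(26)*pi

Area = ∫∫ √(EG − F²) du dv with √(EG − F²) = sqrt(26)*Abs(u). Integrating over [0, 2] × [0, π/2] gives sqrt(26)*pi.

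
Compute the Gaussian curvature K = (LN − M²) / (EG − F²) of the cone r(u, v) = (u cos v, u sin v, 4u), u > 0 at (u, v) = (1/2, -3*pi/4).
K = 0

Coefficients of the first fundamental form: E = 17, F = 0, G = u^2.
Coefficients of the second fundamental form: L = 0, M = 0, N = 4*sqrt(17)*u^2/(17*Abs(u)).
Assemble K = (LN − M²)/(EG − F²) = 0. At (u, v) = (1/2, -3*pi/4): K = 0.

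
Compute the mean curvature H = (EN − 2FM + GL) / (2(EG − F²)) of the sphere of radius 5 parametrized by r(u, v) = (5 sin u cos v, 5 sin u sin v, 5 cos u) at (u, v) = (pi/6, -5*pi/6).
H = -1/5

With E = 25, F = 0, G = 25*sin(u)^2, L = -5*sin(u)/Abs(sin(u)), M = 0, N = -5*sin(u)^3/Abs(sin(u)), assemble
  H = (EN − 2FM + GL) / (2(EG − F²)) = -sin(u)/(5*Abs(sin(u))).
At (u, v) = (pi/6, -5*pi/6): H = -1/5.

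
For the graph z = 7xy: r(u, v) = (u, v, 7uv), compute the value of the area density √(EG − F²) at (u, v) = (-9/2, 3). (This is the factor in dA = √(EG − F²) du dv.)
√(EG − F²)|_{(-9/2, 3)} = sqrt(5737)/2

E = 49*v^2 + 1, F = 49*u*v, G = 49*u^2 + 1, so EG − F² = 49*u^2 + 49*v^2 + 1. Taking the positive square root: √(EG − F²) = sqrt(49*u^2 + 49*v^2 + 1). At (u, v) = (-9/2, 3): sqrt(5737)/2.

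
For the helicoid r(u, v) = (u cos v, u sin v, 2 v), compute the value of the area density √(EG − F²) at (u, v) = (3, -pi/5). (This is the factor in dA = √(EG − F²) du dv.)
√(EG − F²)|_{(3, -pi/5)} = sqrt(13)

E = 1, F = 0, G = u^2 + 4, so EG − F² = u^2 + 4. Taking the positive square root: √(EG − F²) = sqrt(u^2 + 4). At (u, v) = (3, -pi/5): sqrt(13).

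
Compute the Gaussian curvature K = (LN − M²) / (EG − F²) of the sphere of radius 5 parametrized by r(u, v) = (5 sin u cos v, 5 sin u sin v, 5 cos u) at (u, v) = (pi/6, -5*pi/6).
K = 1/25

Coefficients of the first fundamental form: E = 25, F = 0, G = 25*sin(u)^2.
Coefficients of the second fundamental form: L = -5*sin(u)/Abs(sin(u)), M = 0, N = -5*sin(u)^3/Abs(sin(u)).
Assemble K = (LN − M²)/(EG − F²) = 1/25. At (u, v) = (pi/6, -5*pi/6): K = 1/25.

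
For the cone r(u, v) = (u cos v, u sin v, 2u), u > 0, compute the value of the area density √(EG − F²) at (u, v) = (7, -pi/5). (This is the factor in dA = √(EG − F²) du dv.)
√(EG − F²)|_{(7, -pi/5)} = 7*sqrt(5)

E = 5, F = 0, G = u^2, so EG − F² = 5*u^2. Taking the positive square root: √(EG − F²) = sqrt(5)*Abs(u). At (u, v) = (7, -pi/5): 7*sqrt(5).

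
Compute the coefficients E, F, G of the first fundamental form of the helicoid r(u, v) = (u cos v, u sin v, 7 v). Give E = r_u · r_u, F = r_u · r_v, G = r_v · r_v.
E = 1;  F = 0;  G = u^2 + 49

Compute partials: r_u = (cos(v), sin(v), 0), r_v = (-u*sin(v), u*cos(v), 7). Then
  E = r_u · r_u = 1,
  F = r_u · r_v = 0,
  G = r_v · r_v = u^2 + 49.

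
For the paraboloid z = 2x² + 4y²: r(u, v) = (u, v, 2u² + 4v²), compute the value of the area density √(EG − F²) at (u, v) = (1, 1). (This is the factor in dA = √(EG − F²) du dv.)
√(EG − F²)|_{(1, 1)} = 9

E = 16*u^2 + 1, F = 32*u*v, G = 64*v^2 + 1, so EG − F² = 16*u^2 + 64*v^2 + 1. Taking the positive square root: √(EG − F²) = sqrt(16*u^2 + 64*v^2 + 1). At (u, v) = (1, 1): 9.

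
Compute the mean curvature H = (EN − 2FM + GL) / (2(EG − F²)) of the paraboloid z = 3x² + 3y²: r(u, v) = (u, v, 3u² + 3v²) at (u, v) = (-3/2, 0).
H = 249*sqrt(82)/6724

With E = 36*u^2 + 1, F = 36*u*v, G = 36*v^2 + 1, L = 6/sqrt(36*u^2 + 36*v^2 + 1), M = 0, N = 6/sqrt(36*u^2 + 36*v^2 + 1), assemble
  H = (EN − 2FM + GL) / (2(EG − F²)) = 6*(18*u^2 + 18*v^2 + 1)/(36*u^2 + 36*v^2 + 1)^(3/2).
At (u, v) = (-3/2, 0): H = 249*sqrt(82)/6724.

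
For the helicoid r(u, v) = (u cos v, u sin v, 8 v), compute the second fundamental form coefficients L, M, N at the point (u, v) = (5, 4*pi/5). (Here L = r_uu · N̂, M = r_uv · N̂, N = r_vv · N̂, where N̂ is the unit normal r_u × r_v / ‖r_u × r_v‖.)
L = 0;  M = -8*sqrt(89)/89;  N = 0

Compute the unit normal N̂(u, v) = (8*sin(v)/sqrt(u^2 + 64), -8*cos(v)/sqrt(u^2 + 64), u/sqrt(u^2 + 64)), and the second partials r_uu, r_uv, r_vv. Take dot products:
  L(u, v) = r_uu · N̂ = 0,
  M(u, v) = r_uv · N̂ = -8/sqrt(u^2 + 64),
  N(u, v) = r_vv · N̂ = 0.
Evaluating at (u, v) = (5, 4*pi/5):
  L = 0, M = -8*sqrt(89)/89, N = 0.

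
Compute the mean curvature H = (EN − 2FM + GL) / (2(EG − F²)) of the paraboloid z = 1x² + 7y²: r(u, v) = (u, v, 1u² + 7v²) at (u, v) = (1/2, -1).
H = 211*sqrt(22)/13068

With E = 4*u^2 + 1, F = 28*u*v, G = 196*v^2 + 1, L = 2/sqrt(4*u^2 + 196*v^2 + 1), M = 0, N = 14/sqrt(4*u^2 + 196*v^2 + 1), assemble
  H = (EN − 2FM + GL) / (2(EG − F²)) = 4*(7*u^2 + 49*v^2 + 2)/(4*u^2 + 196*v^2 + 1)^(3/2).
At (u, v) = (1/2, -1): H = 211*sqrt(22)/13068.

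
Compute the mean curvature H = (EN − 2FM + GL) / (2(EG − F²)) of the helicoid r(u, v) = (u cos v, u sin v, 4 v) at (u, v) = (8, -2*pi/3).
H = 0

With E = 1, F = 0, G = u^2 + 16, L = 0, M = -4/sqrt(u^2 + 16), N = 0, assemble
  H = (EN − 2FM + GL) / (2(EG − F²)) = 0.
At (u, v) = (8, -2*pi/3): H = 0.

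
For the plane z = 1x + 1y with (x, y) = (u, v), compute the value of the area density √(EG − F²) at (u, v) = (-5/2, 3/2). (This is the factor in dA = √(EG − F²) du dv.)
√(EG − F²)|_{(-5/2, 3/2)} = sqrt(3)

E = 2, F = 1, G = 2, so EG − F² = 3. Taking the positive square root: √(EG − F²) = sqrt(3). At (u, v) = (-5/2, 3/2): sqrt(3).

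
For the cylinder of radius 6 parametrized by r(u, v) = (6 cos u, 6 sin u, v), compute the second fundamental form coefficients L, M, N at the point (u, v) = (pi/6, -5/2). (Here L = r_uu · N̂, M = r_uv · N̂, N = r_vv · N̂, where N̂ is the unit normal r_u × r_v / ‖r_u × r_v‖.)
L = -6;  M = 0;  N = 0

Compute the unit normal N̂(u, v) = (cos(u), sin(u), 0), and the second partials r_uu, r_uv, r_vv. Take dot products:
  L(u, v) = r_uu · N̂ = -6,
  M(u, v) = r_uv · N̂ = 0,
  N(u, v) = r_vv · N̂ = 0.
Evaluating at (u, v) = (pi/6, -5/2):
  L = -6, M = 0, N = 0.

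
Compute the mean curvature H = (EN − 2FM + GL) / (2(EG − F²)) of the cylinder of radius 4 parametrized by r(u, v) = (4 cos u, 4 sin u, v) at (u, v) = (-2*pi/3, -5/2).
H = -1/8

With E = 16, F = 0, G = 1, L = -4, M = 0, N = 0, assemble
  H = (EN − 2FM + GL) / (2(EG − F²)) = -1/8.
At (u, v) = (-2*pi/3, -5/2): H = -1/8.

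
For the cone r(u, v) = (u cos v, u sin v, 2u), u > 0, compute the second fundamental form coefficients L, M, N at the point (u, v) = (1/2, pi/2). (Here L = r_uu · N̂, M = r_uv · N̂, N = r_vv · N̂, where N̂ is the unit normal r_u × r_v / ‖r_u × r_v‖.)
L = 0;  M = 0;  N = sqrt(5)/5

Compute the unit normal N̂(u, v) = (-2*sqrt(5)*u*cos(v)/(5*Abs(u)), -2*sqrt(5)*u*sin(v)/(5*Abs(u)), sqrt(5)*u/(5*Abs(u))), and the second partials r_uu, r_uv, r_vv. Take dot products:
  L(u, v) = r_uu · N̂ = 0,
  M(u, v) = r_uv · N̂ = 0,
  N(u, v) = r_vv · N̂ = 2*sqrt(5)*u^2/(5*Abs(u)).
Evaluating at (u, v) = (1/2, pi/2):
  L = 0, M = 0, N = sqrt(5)/5.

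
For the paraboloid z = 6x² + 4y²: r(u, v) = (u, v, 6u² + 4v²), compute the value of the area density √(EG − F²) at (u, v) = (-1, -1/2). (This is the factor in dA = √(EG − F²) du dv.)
√(EG − F²)|_{(-1, -1/2)} = sqrt(161)

E = 144*u^2 + 1, F = 96*u*v, G = 64*v^2 + 1, so EG − F² = 144*u^2 + 64*v^2 + 1. Taking the positive square root: √(EG − F²) = sqrt(144*u^2 + 64*v^2 + 1). At (u, v) = (-1, -1/2): sqrt(161).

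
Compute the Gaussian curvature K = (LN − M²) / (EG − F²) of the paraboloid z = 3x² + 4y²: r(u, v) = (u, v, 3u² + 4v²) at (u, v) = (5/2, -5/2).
K = 12/97969

Coefficients of the first fundamental form: E = 36*u^2 + 1, F = 48*u*v, G = 64*v^2 + 1.
Coefficients of the second fundamental form: L = 6/sqrt(36*u^2 + 64*v^2 + 1), M = 0, N = 8/sqrt(36*u^2 + 64*v^2 + 1).
Assemble K = (LN − M²)/(EG − F²) = 48/(1296*u^4 + 4608*u^2*v^2 + 72*u^2 + 4096*v^4 + 128*v^2 + 1). At (u, v) = (5/2, -5/2): K = 12/97969.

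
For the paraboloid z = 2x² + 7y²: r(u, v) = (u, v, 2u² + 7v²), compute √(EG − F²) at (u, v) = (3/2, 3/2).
√(EG − F²)|_{(3/2, 3/2)} = sqrt(478)

E = 16*u^2 + 1, F = 56*u*v, G = 196*v^2 + 1; EG − F² = 16*u^2 + 196*v^2 + 1; √(EG − F²) = sqrt(16*u^2 + 196*v^2 + 1). At the given point: sqrt(478).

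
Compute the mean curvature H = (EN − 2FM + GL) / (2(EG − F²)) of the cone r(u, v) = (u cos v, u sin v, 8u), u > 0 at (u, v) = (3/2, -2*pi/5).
H = 8*sqrt(65)/195

With E = 65, F = 0, G = u^2, L = 0, M = 0, N = 8*sqrt(65)*u^2/(65*Abs(u)), assemble
  H = (EN − 2FM + GL) / (2(EG − F²)) = 4*sqrt(65)/(65*Abs(u)).
At (u, v) = (3/2, -2*pi/5): H = 8*sqrt(65)/195.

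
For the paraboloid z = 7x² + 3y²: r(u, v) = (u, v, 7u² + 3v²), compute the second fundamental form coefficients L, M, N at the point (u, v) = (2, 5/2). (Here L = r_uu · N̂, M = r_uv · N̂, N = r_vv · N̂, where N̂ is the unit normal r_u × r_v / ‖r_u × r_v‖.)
L = 7*sqrt(1010)/505;  M = 0;  N = 3*sqrt(1010)/505

Compute the unit normal N̂(u, v) = (-14*u/sqrt(196*u^2 + 36*v^2 + 1), -6*v/sqrt(196*u^2 + 36*v^2 + 1), 1/sqrt(196*u^2 + 36*v^2 + 1)), and the second partials r_uu, r_uv, r_vv. Take dot products:
  L(u, v) = r_uu · N̂ = 14/sqrt(196*u^2 + 36*v^2 + 1),
  M(u, v) = r_uv · N̂ = 0,
  N(u, v) = r_vv · N̂ = 6/sqrt(196*u^2 + 36*v^2 + 1).
Evaluating at (u, v) = (2, 5/2):
  L = 7*sqrt(1010)/505, M = 0, N = 3*sqrt(1010)/505.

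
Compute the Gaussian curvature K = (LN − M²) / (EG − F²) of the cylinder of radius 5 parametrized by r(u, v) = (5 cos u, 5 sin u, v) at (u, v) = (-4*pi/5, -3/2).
K = 0

Coefficients of the first fundamental form: E = 25, F = 0, G = 1.
Coefficients of the second fundamental form: L = -5, M = 0, N = 0.
Assemble K = (LN − M²)/(EG − F²) = 0. At (u, v) = (-4*pi/5, -3/2): K = 0.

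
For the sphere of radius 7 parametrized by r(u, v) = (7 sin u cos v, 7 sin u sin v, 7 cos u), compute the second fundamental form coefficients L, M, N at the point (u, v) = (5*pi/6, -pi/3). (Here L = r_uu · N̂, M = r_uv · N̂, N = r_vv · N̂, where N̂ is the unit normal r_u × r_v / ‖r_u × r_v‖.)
L = -7;  M = 0;  N = -7/4

Compute the unit normal N̂(u, v) = (sin(u)^2*cos(v)/Abs(sin(u)), sin(u)^2*sin(v)/Abs(sin(u)), sin(2*u)/(2*Abs(sin(u)))), and the second partials r_uu, r_uv, r_vv. Take dot products:
  L(u, v) = r_uu · N̂ = -7*sin(u)/Abs(sin(u)),
  M(u, v) = r_uv · N̂ = 0,
  N(u, v) = r_vv · N̂ = -7*sin(u)^3/Abs(sin(u)).
Evaluating at (u, v) = (5*pi/6, -pi/3):
  L = -7, M = 0, N = -7/4.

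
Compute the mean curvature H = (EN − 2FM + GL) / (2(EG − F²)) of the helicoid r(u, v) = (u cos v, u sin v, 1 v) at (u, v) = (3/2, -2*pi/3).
H = 0

With E = 1, F = 0, G = u^2 + 1, L = 0, M = -1/sqrt(u^2 + 1), N = 0, assemble
  H = (EN − 2FM + GL) / (2(EG − F²)) = 0.
At (u, v) = (3/2, -2*pi/3): H = 0.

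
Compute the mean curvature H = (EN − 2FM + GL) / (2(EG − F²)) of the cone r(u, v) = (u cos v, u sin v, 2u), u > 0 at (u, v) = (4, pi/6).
H = sqrt(5)/20

With E = 5, F = 0, G = u^2, L = 0, M = 0, N = 2*sqrt(5)*u^2/(5*Abs(u)), assemble
  H = (EN − 2FM + GL) / (2(EG − F²)) = sqrt(5)/(5*Abs(u)).
At (u, v) = (4, pi/6): H = sqrt(5)/20.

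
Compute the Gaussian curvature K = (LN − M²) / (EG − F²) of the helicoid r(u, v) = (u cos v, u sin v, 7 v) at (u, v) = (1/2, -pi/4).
K = -784/38809

Coefficients of the first fundamental form: E = 1, F = 0, G = u^2 + 49.
Coefficients of the second fundamental form: L = 0, M = -7/sqrt(u^2 + 49), N = 0.
Assemble K = (LN − M²)/(EG − F²) = -49/(u^2 + 49)^2. At (u, v) = (1/2, -pi/4): K = -784/38809.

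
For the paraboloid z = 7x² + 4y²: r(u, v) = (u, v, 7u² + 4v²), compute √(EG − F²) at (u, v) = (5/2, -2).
√(EG − F²)|_{(5/2, -2)} = sqrt(1482)

E = 196*u^2 + 1, F = 112*u*v, G = 64*v^2 + 1; EG − F² = 196*u^2 + 64*v^2 + 1; √(EG − F²) = sqrt(196*u^2 + 64*v^2 + 1). At the given point: sqrt(1482).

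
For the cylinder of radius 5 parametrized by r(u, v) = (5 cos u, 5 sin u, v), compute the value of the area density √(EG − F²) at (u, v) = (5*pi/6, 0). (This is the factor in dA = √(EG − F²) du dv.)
√(EG − F²)|_{(5*pi/6, 0)} = 5

E = 25, F = 0, G = 1, so EG − F² = 25. Taking the positive square root: √(EG − F²) = 5. At (u, v) = (5*pi/6, 0): 5.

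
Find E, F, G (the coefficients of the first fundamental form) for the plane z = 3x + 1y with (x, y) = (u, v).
E = 10;  F = 3;  G = 2

Compute partials: r_u = (1, 0, 3), r_v = (0, 1, 1). Then
  E = r_u · r_u = 10,
  F = r_u · r_v = 3,
  G = r_v · r_v = 2.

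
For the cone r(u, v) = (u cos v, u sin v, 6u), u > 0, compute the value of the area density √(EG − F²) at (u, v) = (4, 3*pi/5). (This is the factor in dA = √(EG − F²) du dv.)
√(EG − F²)|_{(4, 3*pi/5)} = 4*sqrt(37)

E = 37, F = 0, G = u^2, so EG − F² = 37*u^2. Taking the positive square root: √(EG − F²) = sqrt(37)*Abs(u). At (u, v) = (4, 3*pi/5): 4*sqrt(37).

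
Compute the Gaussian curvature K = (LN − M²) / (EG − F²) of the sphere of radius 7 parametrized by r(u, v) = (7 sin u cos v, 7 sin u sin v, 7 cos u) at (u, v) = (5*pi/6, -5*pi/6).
K = 1/49

Coefficients of the first fundamental form: E = 49, F = 0, G = 49*sin(u)^2.
Coefficients of the second fundamental form: L = -7*sin(u)/Abs(sin(u)), M = 0, N = -7*sin(u)^3/Abs(sin(u)).
Assemble K = (LN − M²)/(EG − F²) = 1/49. At (u, v) = (5*pi/6, -5*pi/6): K = 1/49.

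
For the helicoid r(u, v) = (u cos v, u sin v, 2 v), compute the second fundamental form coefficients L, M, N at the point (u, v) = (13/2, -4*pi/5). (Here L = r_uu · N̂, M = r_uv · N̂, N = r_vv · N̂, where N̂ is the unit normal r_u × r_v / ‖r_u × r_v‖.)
L = 0;  M = -4*sqrt(185)/185;  N = 0

Compute the unit normal N̂(u, v) = (2*sin(v)/sqrt(u^2 + 4), -2*cos(v)/sqrt(u^2 + 4), u/sqrt(u^2 + 4)), and the second partials r_uu, r_uv, r_vv. Take dot products:
  L(u, v) = r_uu · N̂ = 0,
  M(u, v) = r_uv · N̂ = -2/sqrt(u^2 + 4),
  N(u, v) = r_vv · N̂ = 0.
Evaluating at (u, v) = (13/2, -4*pi/5):
  L = 0, M = -4*sqrt(185)/185, N = 0.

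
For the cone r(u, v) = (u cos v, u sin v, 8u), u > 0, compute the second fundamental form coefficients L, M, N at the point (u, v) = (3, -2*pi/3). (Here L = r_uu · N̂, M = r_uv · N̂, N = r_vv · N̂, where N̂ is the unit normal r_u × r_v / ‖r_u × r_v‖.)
L = 0;  M = 0;  N = 24*sqrt(65)/65

Compute the unit normal N̂(u, v) = (-8*sqrt(65)*u*cos(v)/(65*Abs(u)), -8*sqrt(65)*u*sin(v)/(65*Abs(u)), sqrt(65)*u/(65*Abs(u))), and the second partials r_uu, r_uv, r_vv. Take dot products:
  L(u, v) = r_uu · N̂ = 0,
  M(u, v) = r_uv · N̂ = 0,
  N(u, v) = r_vv · N̂ = 8*sqrt(65)*u^2/(65*Abs(u)).
Evaluating at (u, v) = (3, -2*pi/3):
  L = 0, M = 0, N = 24*sqrt(65)/65.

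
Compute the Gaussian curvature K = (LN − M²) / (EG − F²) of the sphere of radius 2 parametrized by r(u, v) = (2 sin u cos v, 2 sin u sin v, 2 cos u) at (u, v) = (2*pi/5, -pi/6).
K = 1/4

Coefficients of the first fundamental form: E = 4, F = 0, G = 4*sin(u)^2.
Coefficients of the second fundamental form: L = -2*sin(u)/Abs(sin(u)), M = 0, N = -2*sin(u)^3/Abs(sin(u)).
Assemble K = (LN − M²)/(EG − F²) = 1/4. At (u, v) = (2*pi/5, -pi/6): K = 1/4.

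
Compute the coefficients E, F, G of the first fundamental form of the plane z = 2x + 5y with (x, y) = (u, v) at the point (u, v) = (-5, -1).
E = 5;  F = 10;  G = 26

Partials: r_u = (1, 0, 2), r_v = (0, 1, 5). As functions of (u, v):
  E = r_u · r_u = 5,
  F = r_u · r_v = 10,
  G = r_v · r_v = 26.
Evaluating at (u, v) = (-5, -1): E = 5, F = 10, G = 26.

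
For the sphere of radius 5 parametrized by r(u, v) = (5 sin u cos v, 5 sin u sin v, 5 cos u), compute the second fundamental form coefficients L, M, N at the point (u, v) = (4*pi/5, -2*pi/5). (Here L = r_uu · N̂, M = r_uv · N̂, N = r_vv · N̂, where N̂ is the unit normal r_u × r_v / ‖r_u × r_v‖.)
L = -5;  M = 0;  N = -25/8 + 5*sqrt(5)/8

Compute the unit normal N̂(u, v) = (sin(u)^2*cos(v)/Abs(sin(u)), sin(u)^2*sin(v)/Abs(sin(u)), sin(2*u)/(2*Abs(sin(u)))), and the second partials r_uu, r_uv, r_vv. Take dot products:
  L(u, v) = r_uu · N̂ = -5*sin(u)/Abs(sin(u)),
  M(u, v) = r_uv · N̂ = 0,
  N(u, v) = r_vv · N̂ = -5*sin(u)^3/Abs(sin(u)).
Evaluating at (u, v) = (4*pi/5, -2*pi/5):
  L = -5, M = 0, N = -25/8 + 5*sqrt(5)/8.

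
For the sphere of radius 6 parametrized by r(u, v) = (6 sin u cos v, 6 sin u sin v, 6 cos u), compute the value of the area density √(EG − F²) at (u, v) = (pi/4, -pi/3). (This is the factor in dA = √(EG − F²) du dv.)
√(EG − F²)|_{(pi/4, -pi/3)} = 18*sqrt(2)

E = 36, F = 0, G = 36*sin(u)^2, so EG − F² = 1296*sin(u)^2. Taking the positive square root: √(EG − F²) = 36*Abs(sin(u)). At (u, v) = (pi/4, -pi/3): 18*sqrt(2).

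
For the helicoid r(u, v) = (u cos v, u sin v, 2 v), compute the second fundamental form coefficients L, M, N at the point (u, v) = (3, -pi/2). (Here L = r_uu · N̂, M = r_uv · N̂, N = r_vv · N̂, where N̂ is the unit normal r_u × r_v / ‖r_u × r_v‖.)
L = 0;  M = -2*sqrt(13)/13;  N = 0

Compute the unit normal N̂(u, v) = (2*sin(v)/sqrt(u^2 + 4), -2*cos(v)/sqrt(u^2 + 4), u/sqrt(u^2 + 4)), and the second partials r_uu, r_uv, r_vv. Take dot products:
  L(u, v) = r_uu · N̂ = 0,
  M(u, v) = r_uv · N̂ = -2/sqrt(u^2 + 4),
  N(u, v) = r_vv · N̂ = 0.
Evaluating at (u, v) = (3, -pi/2):
  L = 0, M = -2*sqrt(13)/13, N = 0.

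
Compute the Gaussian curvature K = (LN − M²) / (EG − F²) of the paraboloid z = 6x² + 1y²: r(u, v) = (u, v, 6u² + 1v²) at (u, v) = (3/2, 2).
K = 24/116281

Coefficients of the first fundamental form: E = 144*u^2 + 1, F = 24*u*v, G = 4*v^2 + 1.
Coefficients of the second fundamental form: L = 12/sqrt(144*u^2 + 4*v^2 + 1), M = 0, N = 2/sqrt(144*u^2 + 4*v^2 + 1).
Assemble K = (LN − M²)/(EG − F²) = 24/(20736*u^4 + 1152*u^2*v^2 + 288*u^2 + 16*v^4 + 8*v^2 + 1). At (u, v) = (3/2, 2): K = 24/116281.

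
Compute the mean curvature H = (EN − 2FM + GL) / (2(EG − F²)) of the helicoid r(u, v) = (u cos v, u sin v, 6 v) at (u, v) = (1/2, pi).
H = 0

With E = 1, F = 0, G = u^2 + 36, L = 0, M = -6/sqrt(u^2 + 36), N = 0, assemble
  H = (EN − 2FM + GL) / (2(EG − F²)) = 0.
At (u, v) = (1/2, pi): H = 0.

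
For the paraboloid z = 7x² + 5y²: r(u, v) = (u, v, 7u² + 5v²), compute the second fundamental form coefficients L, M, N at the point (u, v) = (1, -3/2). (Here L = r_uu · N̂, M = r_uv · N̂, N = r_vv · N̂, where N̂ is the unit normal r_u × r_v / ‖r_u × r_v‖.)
L = 7*sqrt(422)/211;  M = 0;  N = 5*sqrt(422)/211

Compute the unit normal N̂(u, v) = (-14*u/sqrt(196*u^2 + 100*v^2 + 1), -10*v/sqrt(196*u^2 + 100*v^2 + 1), 1/sqrt(196*u^2 + 100*v^2 + 1)), and the second partials r_uu, r_uv, r_vv. Take dot products:
  L(u, v) = r_uu · N̂ = 14/sqrt(196*u^2 + 100*v^2 + 1),
  M(u, v) = r_uv · N̂ = 0,
  N(u, v) = r_vv · N̂ = 10/sqrt(196*u^2 + 100*v^2 + 1).
Evaluating at (u, v) = (1, -3/2):
  L = 7*sqrt(422)/211, M = 0, N = 5*sqrt(422)/211.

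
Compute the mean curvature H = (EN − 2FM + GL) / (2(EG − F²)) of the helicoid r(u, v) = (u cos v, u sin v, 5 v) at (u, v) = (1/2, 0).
H = 0

With E = 1, F = 0, G = u^2 + 25, L = 0, M = -5/sqrt(u^2 + 25), N = 0, assemble
  H = (EN − 2FM + GL) / (2(EG − F²)) = 0.
At (u, v) = (1/2, 0): H = 0.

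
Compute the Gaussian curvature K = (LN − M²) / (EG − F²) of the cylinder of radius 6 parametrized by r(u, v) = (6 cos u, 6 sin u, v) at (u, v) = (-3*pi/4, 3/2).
K = 0

Coefficients of the first fundamental form: E = 36, F = 0, G = 1.
Coefficients of the second fundamental form: L = -6, M = 0, N = 0.
Assemble K = (LN − M²)/(EG − F²) = 0. At (u, v) = (-3*pi/4, 3/2): K = 0.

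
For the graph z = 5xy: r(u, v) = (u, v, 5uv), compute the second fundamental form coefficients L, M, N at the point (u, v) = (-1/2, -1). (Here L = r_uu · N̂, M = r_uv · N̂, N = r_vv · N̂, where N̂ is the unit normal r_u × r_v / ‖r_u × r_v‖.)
L = 0;  M = 10*sqrt(129)/129;  N = 0

Compute the unit normal N̂(u, v) = (-5*v/sqrt(25*u^2 + 25*v^2 + 1), -5*u/sqrt(25*u^2 + 25*v^2 + 1), 1/sqrt(25*u^2 + 25*v^2 + 1)), and the second partials r_uu, r_uv, r_vv. Take dot products:
  L(u, v) = r_uu · N̂ = 0,
  M(u, v) = r_uv · N̂ = 5/sqrt(25*u^2 + 25*v^2 + 1),
  N(u, v) = r_vv · N̂ = 0.
Evaluating at (u, v) = (-1/2, -1):
  L = 0, M = 10*sqrt(129)/129, N = 0.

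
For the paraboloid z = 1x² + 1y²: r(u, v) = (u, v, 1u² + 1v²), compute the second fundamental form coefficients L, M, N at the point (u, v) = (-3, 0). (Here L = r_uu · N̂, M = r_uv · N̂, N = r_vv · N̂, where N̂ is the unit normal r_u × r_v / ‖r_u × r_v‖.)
L = 2*sqrt(37)/37;  M = 0;  N = 2*sqrt(37)/37

Compute the unit normal N̂(u, v) = (-2*u/sqrt(4*u^2 + 4*v^2 + 1), -2*v/sqrt(4*u^2 + 4*v^2 + 1), 1/sqrt(4*u^2 + 4*v^2 + 1)), and the second partials r_uu, r_uv, r_vv. Take dot products:
  L(u, v) = r_uu · N̂ = 2/sqrt(4*u^2 + 4*v^2 + 1),
  M(u, v) = r_uv · N̂ = 0,
  N(u, v) = r_vv · N̂ = 2/sqrt(4*u^2 + 4*v^2 + 1).
Evaluating at (u, v) = (-3, 0):
  L = 2*sqrt(37)/37, M = 0, N = 2*sqrt(37)/37.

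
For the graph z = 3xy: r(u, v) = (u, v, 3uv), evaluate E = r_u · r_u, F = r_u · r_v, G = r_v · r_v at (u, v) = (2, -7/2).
E = 445/4;  F = -63;  G = 37

Partials: r_u = (1, 0, 3*v), r_v = (0, 1, 3*u). As functions of (u, v):
  E = r_u · r_u = 9*v^2 + 1,
  F = r_u · r_v = 9*u*v,
  G = r_v · r_v = 9*u^2 + 1.
Evaluating at (u, v) = (2, -7/2): E = 445/4, F = -63, G = 37.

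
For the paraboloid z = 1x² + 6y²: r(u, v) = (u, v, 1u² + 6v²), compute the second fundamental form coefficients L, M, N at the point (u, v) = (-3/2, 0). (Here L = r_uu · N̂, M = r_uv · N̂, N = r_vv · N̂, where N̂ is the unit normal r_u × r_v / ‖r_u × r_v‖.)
L = sqrt(10)/5;  M = 0;  N = 6*sqrt(10)/5

Compute the unit normal N̂(u, v) = (-2*u/sqrt(4*u^2 + 144*v^2 + 1), -12*v/sqrt(4*u^2 + 144*v^2 + 1), 1/sqrt(4*u^2 + 144*v^2 + 1)), and the second partials r_uu, r_uv, r_vv. Take dot products:
  L(u, v) = r_uu · N̂ = 2/sqrt(4*u^2 + 144*v^2 + 1),
  M(u, v) = r_uv · N̂ = 0,
  N(u, v) = r_vv · N̂ = 12/sqrt(4*u^2 + 144*v^2 + 1).
Evaluating at (u, v) = (-3/2, 0):
  L = sqrt(10)/5, M = 0, N = 6*sqrt(10)/5.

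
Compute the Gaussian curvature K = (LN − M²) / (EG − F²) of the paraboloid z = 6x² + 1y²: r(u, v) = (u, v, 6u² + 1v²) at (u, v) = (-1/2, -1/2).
K = 6/361

Coefficients of the first fundamental form: E = 144*u^2 + 1, F = 24*u*v, G = 4*v^2 + 1.
Coefficients of the second fundamental form: L = 12/sqrt(144*u^2 + 4*v^2 + 1), M = 0, N = 2/sqrt(144*u^2 + 4*v^2 + 1).
Assemble K = (LN − M²)/(EG − F²) = 24/(20736*u^4 + 1152*u^2*v^2 + 288*u^2 + 16*v^4 + 8*v^2 + 1). At (u, v) = (-1/2, -1/2): K = 6/361.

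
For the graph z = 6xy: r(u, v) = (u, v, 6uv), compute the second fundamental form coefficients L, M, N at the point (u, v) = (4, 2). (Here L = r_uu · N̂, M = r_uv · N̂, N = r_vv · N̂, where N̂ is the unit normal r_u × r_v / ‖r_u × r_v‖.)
L = 0;  M = 6*sqrt(721)/721;  N = 0

Compute the unit normal N̂(u, v) = (-6*v/sqrt(36*u^2 + 36*v^2 + 1), -6*u/sqrt(36*u^2 + 36*v^2 + 1), 1/sqrt(36*u^2 + 36*v^2 + 1)), and the second partials r_uu, r_uv, r_vv. Take dot products:
  L(u, v) = r_uu · N̂ = 0,
  M(u, v) = r_uv · N̂ = 6/sqrt(36*u^2 + 36*v^2 + 1),
  N(u, v) = r_vv · N̂ = 0.
Evaluating at (u, v) = (4, 2):
  L = 0, M = 6*sqrt(721)/721, N = 0.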